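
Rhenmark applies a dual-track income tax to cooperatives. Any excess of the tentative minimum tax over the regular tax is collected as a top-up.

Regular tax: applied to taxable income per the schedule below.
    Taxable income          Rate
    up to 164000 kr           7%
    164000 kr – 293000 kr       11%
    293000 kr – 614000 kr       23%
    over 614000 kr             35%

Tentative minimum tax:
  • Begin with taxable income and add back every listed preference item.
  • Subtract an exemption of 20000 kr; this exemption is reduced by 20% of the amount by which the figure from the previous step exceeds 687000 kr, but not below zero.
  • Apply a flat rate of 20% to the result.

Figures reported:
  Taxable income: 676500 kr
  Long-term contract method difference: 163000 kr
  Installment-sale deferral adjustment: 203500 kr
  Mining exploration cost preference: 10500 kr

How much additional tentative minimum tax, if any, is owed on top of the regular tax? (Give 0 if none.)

89325 kr

Regular tax:
  164000 kr × 7% = 11480 kr
  129000 kr × 11% = 14190 kr
  321000 kr × 23% = 73830 kr
  62500 kr × 35% = 21875 kr
  → 121375 kr

Tentative minimum tax:
  Adjusted income: 676500 kr + 163000 kr + 203500 kr + 10500 kr = 1053500 kr
  Exemption: 20% × (1053500 kr − 687000 kr) = 73300 kr ≥ 20000 kr, so the exemption is fully phased out
  Base: 1053500 kr − 0 kr = 1053500 kr
  1053500 kr × 20% = 210700 kr

Excess of tentative minimum tax over regular tax: 210700 kr − 121375 kr = 89325 kr.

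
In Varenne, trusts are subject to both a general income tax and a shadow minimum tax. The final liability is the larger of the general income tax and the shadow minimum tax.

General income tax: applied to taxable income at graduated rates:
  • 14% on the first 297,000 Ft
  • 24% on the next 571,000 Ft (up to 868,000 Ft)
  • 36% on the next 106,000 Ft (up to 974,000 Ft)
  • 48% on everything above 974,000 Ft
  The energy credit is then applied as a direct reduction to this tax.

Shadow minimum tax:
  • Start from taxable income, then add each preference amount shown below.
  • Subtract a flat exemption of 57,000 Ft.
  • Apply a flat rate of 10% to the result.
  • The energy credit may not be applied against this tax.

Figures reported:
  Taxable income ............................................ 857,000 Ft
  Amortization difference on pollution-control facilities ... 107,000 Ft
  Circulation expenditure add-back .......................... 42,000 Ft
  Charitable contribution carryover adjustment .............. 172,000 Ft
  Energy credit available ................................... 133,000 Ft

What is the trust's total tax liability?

Shadow minimum tax:
  Adjusted income: 857,000 Ft + 107,000 Ft + 42,000 Ft + 172,000 Ft = 1,178,000 Ft
  Less exemption 57,000 Ft → base 1,121,000 Ft
  1,121,000 Ft × 10% = 112,100 Ft

General income tax:
  297,000 Ft × 14% = 41,580 Ft
  560,000 Ft × 24% = 134,400 Ft
  → 175,980 Ft
  Less energy credit 133,000 Ft → 42,980 Ft

112,100 Ft > 42,980 Ft, so the shadow minimum tax is the binding amount.

112,100 Ft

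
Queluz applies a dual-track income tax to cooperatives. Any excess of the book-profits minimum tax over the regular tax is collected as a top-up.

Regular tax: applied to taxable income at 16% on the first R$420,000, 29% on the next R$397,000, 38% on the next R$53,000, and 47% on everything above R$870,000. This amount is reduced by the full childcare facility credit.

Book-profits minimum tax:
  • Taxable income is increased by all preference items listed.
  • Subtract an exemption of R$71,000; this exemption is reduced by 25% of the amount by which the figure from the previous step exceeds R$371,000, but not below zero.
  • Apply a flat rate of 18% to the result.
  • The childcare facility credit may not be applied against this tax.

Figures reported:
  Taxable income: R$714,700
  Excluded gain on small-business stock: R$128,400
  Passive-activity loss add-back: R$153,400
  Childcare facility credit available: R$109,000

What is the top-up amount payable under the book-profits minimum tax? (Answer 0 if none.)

Regular tax:
  R$420,000 × 16% = R$67,200
  R$294,700 × 29% = R$85,463
  → R$152,663
  Less childcare facility credit R$109,000 → R$43,663

Book-profits minimum tax:
  Adjusted income: R$714,700 + R$128,400 + R$153,400 = R$996,500
  Exemption: 25% × (R$996,500 − R$371,000) = R$156,375 ≥ R$71,000, so the exemption is fully phased out
  Base: R$996,500 − R$0 = R$996,500
  R$996,500 × 18% = R$179,370

Excess of book-profits minimum tax over regular tax: R$179,370 − R$43,663 = R$135,707.

R$135,707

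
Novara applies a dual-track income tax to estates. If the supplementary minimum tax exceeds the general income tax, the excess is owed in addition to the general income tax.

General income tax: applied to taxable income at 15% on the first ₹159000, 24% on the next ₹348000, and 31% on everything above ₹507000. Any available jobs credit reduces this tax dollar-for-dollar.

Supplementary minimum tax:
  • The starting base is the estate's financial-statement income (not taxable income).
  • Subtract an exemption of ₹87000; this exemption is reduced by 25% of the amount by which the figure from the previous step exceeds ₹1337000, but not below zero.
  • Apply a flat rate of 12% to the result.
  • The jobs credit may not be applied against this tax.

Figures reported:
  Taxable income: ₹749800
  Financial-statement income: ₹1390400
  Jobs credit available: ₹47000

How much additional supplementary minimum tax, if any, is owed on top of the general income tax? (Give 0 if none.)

₹22372

Supplementary minimum tax:
  Base (financial-statement income): ₹1390400
  Exemption: ₹87000 − 25% × (₹1390400 − ₹1337000) = ₹87000 − ₹13350 = ₹73650
  Base: ₹1390400 − ₹73650 = ₹1316750
  ₹1316750 × 12% = ₹158010

General income tax:
  ₹159000 × 15% = ₹23850
  ₹348000 × 24% = ₹83520
  ₹242800 × 31% = ₹75268
  → ₹182638
  Less jobs credit ₹47000 → ₹135638

Excess of supplementary minimum tax over general income tax: ₹158010 − ₹135638 = ₹22372.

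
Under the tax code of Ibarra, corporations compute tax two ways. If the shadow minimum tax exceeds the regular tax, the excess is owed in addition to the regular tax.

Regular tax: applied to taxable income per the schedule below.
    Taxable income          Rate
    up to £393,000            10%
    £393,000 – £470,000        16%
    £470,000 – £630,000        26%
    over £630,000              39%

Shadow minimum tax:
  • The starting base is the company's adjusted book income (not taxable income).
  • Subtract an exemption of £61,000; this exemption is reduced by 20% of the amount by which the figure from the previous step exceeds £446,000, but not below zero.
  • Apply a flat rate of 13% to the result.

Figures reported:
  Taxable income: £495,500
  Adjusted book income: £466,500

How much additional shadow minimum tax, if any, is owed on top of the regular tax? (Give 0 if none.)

£0

Regular tax:
  £393,000 × 10% = £39,300
  £77,000 × 16% = £12,320
  £25,500 × 26% = £6,630
  → £58,250

Shadow minimum tax:
  Base (adjusted book income): £466,500
  Exemption: £61,000 − 20% × (£466,500 − £446,000) = £61,000 − £4,100 = £56,900
  Base: £466,500 − £56,900 = £409,600
  £409,600 × 13% = £53,248

£53,248 ≤ £58,250, so no add-on is due.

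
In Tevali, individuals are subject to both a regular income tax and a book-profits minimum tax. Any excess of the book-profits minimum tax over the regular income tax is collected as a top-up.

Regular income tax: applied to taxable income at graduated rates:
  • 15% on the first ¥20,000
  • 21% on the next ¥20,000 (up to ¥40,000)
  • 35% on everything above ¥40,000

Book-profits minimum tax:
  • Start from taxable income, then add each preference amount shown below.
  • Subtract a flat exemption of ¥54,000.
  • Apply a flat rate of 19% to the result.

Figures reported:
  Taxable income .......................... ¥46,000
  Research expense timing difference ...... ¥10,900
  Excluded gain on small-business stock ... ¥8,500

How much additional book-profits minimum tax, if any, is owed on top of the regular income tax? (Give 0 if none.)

Regular income tax:
  ¥20,000 × 15% = ¥3,000
  ¥20,000 × 21% = ¥4,200
  ¥6,000 × 35% = ¥2,100
  → ¥9,300

Book-profits minimum tax:
  Adjusted income: ¥46,000 + ¥10,900 + ¥8,500 = ¥65,400
  Less exemption ¥54,000 → base ¥11,400
  ¥11,400 × 19% = ¥2,166

¥2,166 ≤ ¥9,300, so no add-on is due.

¥0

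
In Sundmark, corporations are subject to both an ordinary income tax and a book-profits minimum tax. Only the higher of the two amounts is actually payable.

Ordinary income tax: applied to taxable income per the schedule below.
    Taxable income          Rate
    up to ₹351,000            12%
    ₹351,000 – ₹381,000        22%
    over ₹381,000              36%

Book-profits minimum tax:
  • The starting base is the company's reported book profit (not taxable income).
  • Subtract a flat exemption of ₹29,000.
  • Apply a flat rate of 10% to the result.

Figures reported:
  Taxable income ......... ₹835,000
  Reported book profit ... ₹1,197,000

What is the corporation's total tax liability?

Book-profits minimum tax:
  Base (reported book profit): ₹1,197,000
  Less exemption ₹29,000 → base ₹1,168,000
  ₹1,168,000 × 10% = ₹116,800

Ordinary income tax:
  ₹351,000 × 12% = ₹42,120
  ₹30,000 × 22% = ₹6,600
  ₹454,000 × 36% = ₹163,440
  → ₹212,160

₹212,160 > ₹116,800, so the ordinary income tax governs.

₹212,160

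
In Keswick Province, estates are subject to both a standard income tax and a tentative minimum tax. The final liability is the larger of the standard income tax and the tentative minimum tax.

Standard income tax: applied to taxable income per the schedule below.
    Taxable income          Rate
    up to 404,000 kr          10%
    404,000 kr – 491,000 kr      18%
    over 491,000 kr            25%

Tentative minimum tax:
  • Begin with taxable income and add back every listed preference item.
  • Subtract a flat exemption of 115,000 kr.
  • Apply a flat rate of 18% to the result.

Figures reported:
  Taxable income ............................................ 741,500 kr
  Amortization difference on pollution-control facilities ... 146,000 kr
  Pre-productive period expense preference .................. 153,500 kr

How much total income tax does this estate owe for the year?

166,680 kr

Standard income tax:
  404,000 kr × 10% = 40,400 kr
  87,000 kr × 18% = 15,660 kr
  250,500 kr × 25% = 62,625 kr
  → 118,685 kr

Tentative minimum tax:
  Adjusted income: 741,500 kr + 146,000 kr + 153,500 kr = 1,041,000 kr
  Less exemption 115,000 kr → base 926,000 kr
  926,000 kr × 18% = 166,680 kr

166,680 kr > 118,685 kr, so the tentative minimum tax is the binding amount.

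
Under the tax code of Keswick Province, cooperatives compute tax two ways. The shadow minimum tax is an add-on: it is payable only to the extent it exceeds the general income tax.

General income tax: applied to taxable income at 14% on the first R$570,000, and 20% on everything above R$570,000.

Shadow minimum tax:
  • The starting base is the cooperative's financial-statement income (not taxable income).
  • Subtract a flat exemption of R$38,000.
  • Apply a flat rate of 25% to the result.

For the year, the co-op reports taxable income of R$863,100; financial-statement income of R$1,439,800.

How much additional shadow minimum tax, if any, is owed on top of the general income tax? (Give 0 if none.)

General income tax:
  R$570,000 × 14% = R$79,800
  R$293,100 × 20% = R$58,620
  → R$138,420

Shadow minimum tax:
  Base (financial-statement income): R$1,439,800
  Less exemption R$38,000 → base R$1,401,800
  R$1,401,800 × 25% = R$350,450

Excess of shadow minimum tax over general income tax: R$350,450 − R$138,420 = R$212,030.

R$212,030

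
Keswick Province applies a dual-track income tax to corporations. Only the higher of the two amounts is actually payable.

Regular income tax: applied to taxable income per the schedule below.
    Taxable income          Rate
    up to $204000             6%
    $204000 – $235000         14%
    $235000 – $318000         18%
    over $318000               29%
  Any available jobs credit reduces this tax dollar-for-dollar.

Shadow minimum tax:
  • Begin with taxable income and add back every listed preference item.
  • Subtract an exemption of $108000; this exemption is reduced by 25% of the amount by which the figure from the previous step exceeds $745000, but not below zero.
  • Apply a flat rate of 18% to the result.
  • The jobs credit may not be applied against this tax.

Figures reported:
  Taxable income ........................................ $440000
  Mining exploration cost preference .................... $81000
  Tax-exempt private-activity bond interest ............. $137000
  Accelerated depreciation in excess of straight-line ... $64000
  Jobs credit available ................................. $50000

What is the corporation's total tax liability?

Shadow minimum tax:
  Adjusted income: $440000 + $81000 + $137000 + $64000 = $722000
  Exemption: $722000 ≤ $745000, so full $108000 applies
  Base: $722000 − $108000 = $614000
  $614000 × 18% = $110520

Regular income tax:
  $204000 × 6% = $12240
  $31000 × 14% = $4340
  $83000 × 18% = $14940
  $122000 × 29% = $35380
  → $66900
  Less jobs credit $50000 → $16900

$110520 > $16900, so the shadow minimum tax is the binding amount.

$110520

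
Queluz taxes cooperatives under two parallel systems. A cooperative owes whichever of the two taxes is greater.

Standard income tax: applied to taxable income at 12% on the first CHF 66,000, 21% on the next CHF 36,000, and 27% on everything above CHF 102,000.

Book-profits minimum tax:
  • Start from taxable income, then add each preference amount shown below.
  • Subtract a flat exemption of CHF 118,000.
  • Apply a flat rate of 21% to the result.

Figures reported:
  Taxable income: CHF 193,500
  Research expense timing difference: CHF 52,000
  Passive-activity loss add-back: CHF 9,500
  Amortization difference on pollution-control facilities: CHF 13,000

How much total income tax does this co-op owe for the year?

Standard income tax:
  CHF 66,000 × 12% = CHF 7,920
  CHF 36,000 × 21% = CHF 7,560
  CHF 91,500 × 27% = CHF 24,705
  → CHF 40,185

Book-profits minimum tax:
  Adjusted income: CHF 193,500 + CHF 52,000 + CHF 9,500 + CHF 13,000 = CHF 268,000
  Less exemption CHF 118,000 → base CHF 150,000
  CHF 150,000 × 21% = CHF 31,500

CHF 40,185 > CHF 31,500, so the standard income tax governs.

CHF 40,185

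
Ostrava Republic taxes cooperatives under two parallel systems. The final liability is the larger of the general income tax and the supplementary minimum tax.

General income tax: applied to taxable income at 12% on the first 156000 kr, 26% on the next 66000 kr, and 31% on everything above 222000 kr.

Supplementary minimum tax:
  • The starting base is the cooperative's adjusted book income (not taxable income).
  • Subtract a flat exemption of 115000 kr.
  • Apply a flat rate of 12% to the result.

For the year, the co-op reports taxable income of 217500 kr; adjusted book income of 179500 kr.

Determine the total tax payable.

34710 kr

General income tax:
  156000 kr × 12% = 18720 kr
  61500 kr × 26% = 15990 kr
  → 34710 kr

Supplementary minimum tax:
  Base (adjusted book income): 179500 kr
  Less exemption 115000 kr → base 64500 kr
  64500 kr × 12% = 7740 kr

34710 kr > 7740 kr, so the general income tax governs.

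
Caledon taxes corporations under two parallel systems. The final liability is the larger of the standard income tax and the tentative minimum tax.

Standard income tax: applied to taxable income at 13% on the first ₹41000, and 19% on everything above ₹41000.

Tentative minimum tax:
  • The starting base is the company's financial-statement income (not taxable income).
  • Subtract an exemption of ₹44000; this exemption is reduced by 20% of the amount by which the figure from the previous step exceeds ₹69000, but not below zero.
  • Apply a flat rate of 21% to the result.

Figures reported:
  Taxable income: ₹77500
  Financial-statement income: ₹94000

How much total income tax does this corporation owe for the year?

₹12265

Tentative minimum tax:
  Base (financial-statement income): ₹94000
  Exemption: ₹44000 − 20% × (₹94000 − ₹69000) = ₹44000 − ₹5000 = ₹39000
  Base: ₹94000 − ₹39000 = ₹55000
  ₹55000 × 21% = ₹11550

Standard income tax:
  ₹41000 × 13% = ₹5330
  ₹36500 × 19% = ₹6935
  → ₹12265

₹12265 > ₹11550, so the standard income tax governs.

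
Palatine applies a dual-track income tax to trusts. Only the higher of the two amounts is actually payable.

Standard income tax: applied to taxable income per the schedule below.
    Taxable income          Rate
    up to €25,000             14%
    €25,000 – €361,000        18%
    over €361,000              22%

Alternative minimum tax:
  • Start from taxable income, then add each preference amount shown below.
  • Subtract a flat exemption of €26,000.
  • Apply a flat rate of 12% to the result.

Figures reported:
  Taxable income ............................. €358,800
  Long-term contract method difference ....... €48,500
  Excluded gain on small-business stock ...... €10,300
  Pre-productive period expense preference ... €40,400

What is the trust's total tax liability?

Alternative minimum tax:
  Adjusted income: €358,800 + €48,500 + €10,300 + €40,400 = €458,000
  Less exemption €26,000 → base €432,000
  €432,000 × 12% = €51,840

Standard income tax:
  €25,000 × 14% = €3,500
  €333,800 × 18% = €60,084
  → €63,584

€63,584 > €51,840, so the standard income tax governs.

€63,584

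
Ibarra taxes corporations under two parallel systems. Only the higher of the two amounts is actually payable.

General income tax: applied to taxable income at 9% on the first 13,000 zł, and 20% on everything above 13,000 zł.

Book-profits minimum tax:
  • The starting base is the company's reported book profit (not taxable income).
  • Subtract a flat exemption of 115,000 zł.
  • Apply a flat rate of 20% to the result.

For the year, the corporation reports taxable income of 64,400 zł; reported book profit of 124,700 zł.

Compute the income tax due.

General income tax:
  13,000 zł × 9% = 1,170 zł
  51,400 zł × 20% = 10,280 zł
  → 11,450 zł

Book-profits minimum tax:
  Base (reported book profit): 124,700 zł
  Less exemption 115,000 zł → base 9,700 zł
  9,700 zł × 20% = 1,940 zł

11,450 zł > 1,940 zł, so the general income tax governs.

11,450 zł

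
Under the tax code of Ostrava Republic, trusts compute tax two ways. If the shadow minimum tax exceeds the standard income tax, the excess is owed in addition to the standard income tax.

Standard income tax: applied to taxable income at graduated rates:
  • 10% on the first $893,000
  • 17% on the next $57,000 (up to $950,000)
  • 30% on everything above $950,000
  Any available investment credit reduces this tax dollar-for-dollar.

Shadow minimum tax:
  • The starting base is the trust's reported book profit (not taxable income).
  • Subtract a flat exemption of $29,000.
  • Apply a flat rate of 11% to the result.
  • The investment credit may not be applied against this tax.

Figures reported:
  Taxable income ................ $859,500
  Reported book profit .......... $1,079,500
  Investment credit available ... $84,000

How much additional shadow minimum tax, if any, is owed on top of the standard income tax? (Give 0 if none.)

Standard income tax:
  $859,500 × 10% = $85,950
  Less investment credit $84,000 → $1,950

Shadow minimum tax:
  Base (reported book profit): $1,079,500
  Less exemption $29,000 → base $1,050,500
  $1,050,500 × 11% = $115,555

Excess of shadow minimum tax over standard income tax: $115,555 − $1,950 = $113,605.

$113,605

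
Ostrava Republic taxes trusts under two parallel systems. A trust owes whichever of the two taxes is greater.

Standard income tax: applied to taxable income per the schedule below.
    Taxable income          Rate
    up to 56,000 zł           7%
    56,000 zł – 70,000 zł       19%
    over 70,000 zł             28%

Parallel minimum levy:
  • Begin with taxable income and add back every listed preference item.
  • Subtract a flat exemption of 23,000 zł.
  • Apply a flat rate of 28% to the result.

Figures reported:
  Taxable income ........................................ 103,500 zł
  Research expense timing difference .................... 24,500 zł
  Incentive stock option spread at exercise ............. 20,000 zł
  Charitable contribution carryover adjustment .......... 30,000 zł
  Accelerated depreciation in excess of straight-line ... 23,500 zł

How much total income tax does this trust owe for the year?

49,980 zł

Parallel minimum levy:
  Adjusted income: 103,500 zł + 24,500 zł + 20,000 zł + 30,000 zł + 23,500 zł = 201,500 zł
  Less exemption 23,000 zł → base 178,500 zł
  178,500 zł × 28% = 49,980 zł

Standard income tax:
  56,000 zł × 7% = 3,920 zł
  14,000 zł × 19% = 2,660 zł
  33,500 zł × 28% = 9,380 zł
  → 15,960 zł

49,980 zł > 15,960 zł, so the parallel minimum levy is the binding amount.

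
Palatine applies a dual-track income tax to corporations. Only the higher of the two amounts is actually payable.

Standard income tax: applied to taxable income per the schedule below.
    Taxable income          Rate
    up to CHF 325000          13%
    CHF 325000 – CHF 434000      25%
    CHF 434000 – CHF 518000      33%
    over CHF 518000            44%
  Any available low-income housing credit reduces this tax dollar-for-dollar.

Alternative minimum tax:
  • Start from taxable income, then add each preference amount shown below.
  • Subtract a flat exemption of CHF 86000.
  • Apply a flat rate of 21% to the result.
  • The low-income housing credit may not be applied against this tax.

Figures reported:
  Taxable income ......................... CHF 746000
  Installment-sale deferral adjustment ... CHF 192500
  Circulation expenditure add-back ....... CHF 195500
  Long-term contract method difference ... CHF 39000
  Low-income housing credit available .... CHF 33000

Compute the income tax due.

Alternative minimum tax:
  Adjusted income: CHF 746000 + CHF 192500 + CHF 195500 + CHF 39000 = CHF 1173000
  Less exemption CHF 86000 → base CHF 1087000
  CHF 1087000 × 21% = CHF 228270

Standard income tax:
  CHF 325000 × 13% = CHF 42250
  CHF 109000 × 25% = CHF 27250
  CHF 84000 × 33% = CHF 27720
  CHF 228000 × 44% = CHF 100320
  → CHF 197540
  Less low-income housing credit CHF 33000 → CHF 164540

CHF 228270 > CHF 164540, so the alternative minimum tax is the binding amount.

CHF 228270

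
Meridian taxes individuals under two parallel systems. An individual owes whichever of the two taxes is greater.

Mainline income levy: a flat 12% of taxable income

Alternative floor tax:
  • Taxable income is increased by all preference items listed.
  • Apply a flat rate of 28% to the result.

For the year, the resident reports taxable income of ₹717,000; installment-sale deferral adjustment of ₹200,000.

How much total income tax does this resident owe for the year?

₹256,760

Mainline income levy:
  ₹717,000 × 12% = ₹86,040

Alternative floor tax:
  Adjusted income: ₹717,000 + ₹200,000 = ₹917,000
  ₹917,000 × 28% = ₹256,760

₹256,760 > ₹86,040, so the alternative floor tax is the binding amount.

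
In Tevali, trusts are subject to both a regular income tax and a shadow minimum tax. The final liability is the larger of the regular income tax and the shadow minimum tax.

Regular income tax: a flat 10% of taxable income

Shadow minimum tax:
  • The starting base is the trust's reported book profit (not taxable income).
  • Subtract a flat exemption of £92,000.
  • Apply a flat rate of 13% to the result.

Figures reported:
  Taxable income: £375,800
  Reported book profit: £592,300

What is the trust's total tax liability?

Shadow minimum tax:
  Base (reported book profit): £592,300
  Less exemption £92,000 → base £500,300
  £500,300 × 13% = £65,039

Regular income tax:
  £375,800 × 10% = £37,580

£65,039 > £37,580, so the shadow minimum tax is the binding amount.

£65,039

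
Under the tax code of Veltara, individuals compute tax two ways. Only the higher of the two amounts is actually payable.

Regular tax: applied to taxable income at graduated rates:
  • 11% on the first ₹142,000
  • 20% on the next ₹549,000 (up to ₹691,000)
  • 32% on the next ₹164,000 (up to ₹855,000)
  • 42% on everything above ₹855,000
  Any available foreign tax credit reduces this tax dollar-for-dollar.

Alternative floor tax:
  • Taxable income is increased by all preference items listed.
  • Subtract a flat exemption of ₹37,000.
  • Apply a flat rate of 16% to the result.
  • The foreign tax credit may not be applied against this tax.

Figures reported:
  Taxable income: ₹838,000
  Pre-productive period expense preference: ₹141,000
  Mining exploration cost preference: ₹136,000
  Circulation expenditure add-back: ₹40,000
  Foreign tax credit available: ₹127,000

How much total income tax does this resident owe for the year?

₹178,880

Alternative floor tax:
  Adjusted income: ₹838,000 + ₹141,000 + ₹136,000 + ₹40,000 = ₹1,155,000
  Less exemption ₹37,000 → base ₹1,118,000
  ₹1,118,000 × 16% = ₹178,880

Regular tax:
  ₹142,000 × 11% = ₹15,620
  ₹549,000 × 20% = ₹109,800
  ₹147,000 × 32% = ₹47,040
  → ₹172,460
  Less foreign tax credit ₹127,000 → ₹45,460

₹178,880 > ₹45,460, so the alternative floor tax is the binding amount.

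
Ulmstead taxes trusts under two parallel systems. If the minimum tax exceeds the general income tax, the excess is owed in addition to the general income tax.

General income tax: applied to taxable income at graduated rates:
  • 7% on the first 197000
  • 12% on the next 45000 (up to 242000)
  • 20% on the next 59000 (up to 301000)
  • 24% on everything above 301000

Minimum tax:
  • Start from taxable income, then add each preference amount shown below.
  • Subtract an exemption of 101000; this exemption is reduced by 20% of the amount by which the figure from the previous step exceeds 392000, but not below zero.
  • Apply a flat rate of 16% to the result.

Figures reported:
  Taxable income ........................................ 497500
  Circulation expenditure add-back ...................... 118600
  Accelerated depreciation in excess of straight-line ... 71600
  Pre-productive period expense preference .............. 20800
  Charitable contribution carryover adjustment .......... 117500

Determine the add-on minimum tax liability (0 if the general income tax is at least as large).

51738

Minimum tax:
  Adjusted income: 497500 + 118600 + 71600 + 20800 + 117500 = 826000
  Exemption: 101000 − 20% × (826000 − 392000) = 101000 − 86800 = 14200
  Base: 826000 − 14200 = 811800
  811800 × 16% = 129888

General income tax:
  197000 × 7% = 13790
  45000 × 12% = 5400
  59000 × 20% = 11800
  196500 × 24% = 47160
  → 78150

Excess of minimum tax over general income tax: 129888 − 78150 = 51738.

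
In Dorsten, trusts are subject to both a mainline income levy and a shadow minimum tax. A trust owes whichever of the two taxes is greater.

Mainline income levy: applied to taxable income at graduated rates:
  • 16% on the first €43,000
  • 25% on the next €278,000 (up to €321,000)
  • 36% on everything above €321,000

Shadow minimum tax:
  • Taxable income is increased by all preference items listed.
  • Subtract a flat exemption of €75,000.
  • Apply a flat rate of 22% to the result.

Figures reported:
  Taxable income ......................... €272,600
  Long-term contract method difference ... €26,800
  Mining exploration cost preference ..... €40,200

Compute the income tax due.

Mainline income levy:
  €43,000 × 16% = €6,880
  €229,600 × 25% = €57,400
  → €64,280

Shadow minimum tax:
  Adjusted income: €272,600 + €26,800 + €40,200 = €339,600
  Less exemption €75,000 → base €264,600
  €264,600 × 22% = €58,212

€64,280 > €58,212, so the mainline income levy governs.

€64,280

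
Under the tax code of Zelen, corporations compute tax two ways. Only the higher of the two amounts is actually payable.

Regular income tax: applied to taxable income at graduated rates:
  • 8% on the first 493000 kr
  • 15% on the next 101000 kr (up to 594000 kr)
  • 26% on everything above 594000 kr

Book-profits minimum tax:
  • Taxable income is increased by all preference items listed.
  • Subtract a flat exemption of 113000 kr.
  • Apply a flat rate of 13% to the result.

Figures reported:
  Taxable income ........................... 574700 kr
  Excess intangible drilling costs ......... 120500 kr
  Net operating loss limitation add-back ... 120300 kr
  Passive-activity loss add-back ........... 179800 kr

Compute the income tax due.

Regular income tax:
  493000 kr × 8% = 39440 kr
  81700 kr × 15% = 12255 kr
  → 51695 kr

Book-profits minimum tax:
  Adjusted income: 574700 kr + 120500 kr + 120300 kr + 179800 kr = 995300 kr
  Less exemption 113000 kr → base 882300 kr
  882300 kr × 13% = 114699 kr

114699 kr > 51695 kr, so the book-profits minimum tax is the binding amount.

114699 kr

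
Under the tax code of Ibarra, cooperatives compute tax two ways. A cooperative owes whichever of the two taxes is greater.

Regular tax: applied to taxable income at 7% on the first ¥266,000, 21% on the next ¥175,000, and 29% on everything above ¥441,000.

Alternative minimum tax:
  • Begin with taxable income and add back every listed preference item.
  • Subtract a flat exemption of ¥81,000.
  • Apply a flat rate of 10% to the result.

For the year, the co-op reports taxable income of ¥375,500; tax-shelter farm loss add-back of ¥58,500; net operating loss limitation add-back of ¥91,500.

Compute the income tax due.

Alternative minimum tax:
  Adjusted income: ¥375,500 + ¥58,500 + ¥91,500 = ¥525,500
  Less exemption ¥81,000 → base ¥444,500
  ¥444,500 × 10% = ¥44,450

Regular tax:
  ¥266,000 × 7% = ¥18,620
  ¥109,500 × 21% = ¥22,995
  → ¥41,615

¥44,450 > ¥41,615, so the alternative minimum tax is the binding amount.

¥44,450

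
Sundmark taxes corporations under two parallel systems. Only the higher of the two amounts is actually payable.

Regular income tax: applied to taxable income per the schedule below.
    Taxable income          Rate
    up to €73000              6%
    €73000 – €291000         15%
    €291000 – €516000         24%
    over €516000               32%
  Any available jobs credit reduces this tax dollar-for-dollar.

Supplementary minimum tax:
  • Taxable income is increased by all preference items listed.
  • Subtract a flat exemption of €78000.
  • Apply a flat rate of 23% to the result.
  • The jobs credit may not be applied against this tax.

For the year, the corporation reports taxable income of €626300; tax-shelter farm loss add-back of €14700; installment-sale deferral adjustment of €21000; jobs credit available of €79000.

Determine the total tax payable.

€134320

Regular income tax:
  €73000 × 6% = €4380
  €218000 × 15% = €32700
  €225000 × 24% = €54000
  €110300 × 32% = €35296
  → €126376
  Less jobs credit €79000 → €47376

Supplementary minimum tax:
  Adjusted income: €626300 + €14700 + €21000 = €662000
  Less exemption €78000 → base €584000
  €584000 × 23% = €134320

€134320 > €47376, so the supplementary minimum tax is the binding amount.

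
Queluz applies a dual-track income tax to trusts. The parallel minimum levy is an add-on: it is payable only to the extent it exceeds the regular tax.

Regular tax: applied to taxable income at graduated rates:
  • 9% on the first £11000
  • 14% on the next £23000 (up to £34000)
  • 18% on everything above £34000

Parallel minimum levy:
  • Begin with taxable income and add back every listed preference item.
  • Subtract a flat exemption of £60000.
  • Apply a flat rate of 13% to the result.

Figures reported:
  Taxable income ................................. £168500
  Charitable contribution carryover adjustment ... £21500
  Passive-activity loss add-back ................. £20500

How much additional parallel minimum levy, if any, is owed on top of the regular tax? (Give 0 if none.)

Regular tax:
  £11000 × 9% = £990
  £23000 × 14% = £3220
  £134500 × 18% = £24210
  → £28420

Parallel minimum levy:
  Adjusted income: £168500 + £21500 + £20500 = £210500
  Less exemption £60000 → base £150500
  £150500 × 13% = £19565

£19565 ≤ £28420, so no add-on is due.

£0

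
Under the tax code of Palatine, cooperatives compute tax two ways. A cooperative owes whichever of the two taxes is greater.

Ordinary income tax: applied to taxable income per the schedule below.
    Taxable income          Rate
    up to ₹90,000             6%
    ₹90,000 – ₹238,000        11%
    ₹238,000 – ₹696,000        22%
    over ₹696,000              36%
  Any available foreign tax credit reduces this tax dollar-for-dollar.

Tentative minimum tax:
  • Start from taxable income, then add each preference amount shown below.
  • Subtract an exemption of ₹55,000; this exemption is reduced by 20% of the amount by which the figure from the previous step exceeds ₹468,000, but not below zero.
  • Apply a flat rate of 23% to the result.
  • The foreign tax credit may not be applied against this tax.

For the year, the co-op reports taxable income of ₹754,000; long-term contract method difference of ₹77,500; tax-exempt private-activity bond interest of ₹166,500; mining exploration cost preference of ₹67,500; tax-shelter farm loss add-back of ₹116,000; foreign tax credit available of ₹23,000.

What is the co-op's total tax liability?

Ordinary income tax:
  ₹90,000 × 6% = ₹5,400
  ₹148,000 × 11% = ₹16,280
  ₹458,000 × 22% = ₹100,760
  ₹58,000 × 36% = ₹20,880
  → ₹143,320
  Less foreign tax credit ₹23,000 → ₹120,320

Tentative minimum tax:
  Adjusted income: ₹754,000 + ₹77,500 + ₹166,500 + ₹67,500 + ₹116,000 = ₹1,181,500
  Exemption: 20% × (₹1,181,500 − ₹468,000) = ₹142,700 ≥ ₹55,000, so the exemption is fully phased out
  Base: ₹1,181,500 − ₹0 = ₹1,181,500
  ₹1,181,500 × 23% = ₹271,745

₹271,745 > ₹120,320, so the tentative minimum tax is the binding amount.

₹271,745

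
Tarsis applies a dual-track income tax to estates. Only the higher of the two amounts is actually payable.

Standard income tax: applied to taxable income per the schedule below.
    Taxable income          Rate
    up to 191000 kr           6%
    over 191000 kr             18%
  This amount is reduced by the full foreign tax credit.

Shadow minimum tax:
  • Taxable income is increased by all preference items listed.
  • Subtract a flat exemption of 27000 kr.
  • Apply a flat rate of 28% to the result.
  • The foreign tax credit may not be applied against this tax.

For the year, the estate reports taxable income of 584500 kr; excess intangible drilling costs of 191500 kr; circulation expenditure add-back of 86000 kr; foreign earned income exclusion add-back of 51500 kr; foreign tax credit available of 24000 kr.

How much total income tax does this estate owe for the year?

248220 kr

Shadow minimum tax:
  Adjusted income: 584500 kr + 191500 kr + 86000 kr + 51500 kr = 913500 kr
  Less exemption 27000 kr → base 886500 kr
  886500 kr × 28% = 248220 kr

Standard income tax:
  191000 kr × 6% = 11460 kr
  393500 kr × 18% = 70830 kr
  → 82290 kr
  Less foreign tax credit 24000 kr → 58290 kr

248220 kr > 58290 kr, so the shadow minimum tax is the binding amount.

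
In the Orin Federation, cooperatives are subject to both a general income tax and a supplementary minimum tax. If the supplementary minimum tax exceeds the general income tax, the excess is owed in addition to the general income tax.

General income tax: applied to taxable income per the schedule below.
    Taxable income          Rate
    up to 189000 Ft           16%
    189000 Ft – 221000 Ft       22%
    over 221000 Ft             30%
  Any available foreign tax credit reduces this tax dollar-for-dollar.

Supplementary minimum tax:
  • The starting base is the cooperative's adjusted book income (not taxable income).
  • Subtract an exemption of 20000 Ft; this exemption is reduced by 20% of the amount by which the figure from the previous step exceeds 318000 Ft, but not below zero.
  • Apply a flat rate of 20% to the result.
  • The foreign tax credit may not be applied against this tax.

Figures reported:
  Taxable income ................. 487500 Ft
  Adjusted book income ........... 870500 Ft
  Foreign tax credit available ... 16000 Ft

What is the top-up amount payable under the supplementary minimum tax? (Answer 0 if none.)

Supplementary minimum tax:
  Base (adjusted book income): 870500 Ft
  Exemption: 20% × (870500 Ft − 318000 Ft) = 110500 Ft ≥ 20000 Ft, so the exemption is fully phased out
  Base: 870500 Ft − 0 Ft = 870500 Ft
  870500 Ft × 20% = 174100 Ft

General income tax:
  189000 Ft × 16% = 30240 Ft
  32000 Ft × 22% = 7040 Ft
  266500 Ft × 30% = 79950 Ft
  → 117230 Ft
  Less foreign tax credit 16000 Ft → 101230 Ft

Excess of supplementary minimum tax over general income tax: 174100 Ft − 101230 Ft = 72870 Ft.

72870 Ft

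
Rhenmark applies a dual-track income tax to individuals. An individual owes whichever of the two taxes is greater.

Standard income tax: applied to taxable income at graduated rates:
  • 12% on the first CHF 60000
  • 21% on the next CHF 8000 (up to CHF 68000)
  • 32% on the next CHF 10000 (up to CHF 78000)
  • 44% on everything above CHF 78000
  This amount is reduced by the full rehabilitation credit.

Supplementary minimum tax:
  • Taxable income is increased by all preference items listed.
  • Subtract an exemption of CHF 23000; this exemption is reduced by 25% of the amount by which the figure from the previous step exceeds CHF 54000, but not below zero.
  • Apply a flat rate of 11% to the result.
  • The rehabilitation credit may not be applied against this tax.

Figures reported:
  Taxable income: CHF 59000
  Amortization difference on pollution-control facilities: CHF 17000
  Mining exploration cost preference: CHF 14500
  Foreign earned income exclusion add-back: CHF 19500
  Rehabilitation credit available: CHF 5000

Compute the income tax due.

Standard income tax:
  CHF 59000 × 12% = CHF 7080
  Less rehabilitation credit CHF 5000 → CHF 2080

Supplementary minimum tax:
  Adjusted income: CHF 59000 + CHF 17000 + CHF 14500 + CHF 19500 = CHF 110000
  Exemption: CHF 23000 − 25% × (CHF 110000 − CHF 54000) = CHF 23000 − CHF 14000 = CHF 9000
  Base: CHF 110000 − CHF 9000 = CHF 101000
  CHF 101000 × 11% = CHF 11110

CHF 11110 > CHF 2080, so the supplementary minimum tax is the binding amount.

CHF 11110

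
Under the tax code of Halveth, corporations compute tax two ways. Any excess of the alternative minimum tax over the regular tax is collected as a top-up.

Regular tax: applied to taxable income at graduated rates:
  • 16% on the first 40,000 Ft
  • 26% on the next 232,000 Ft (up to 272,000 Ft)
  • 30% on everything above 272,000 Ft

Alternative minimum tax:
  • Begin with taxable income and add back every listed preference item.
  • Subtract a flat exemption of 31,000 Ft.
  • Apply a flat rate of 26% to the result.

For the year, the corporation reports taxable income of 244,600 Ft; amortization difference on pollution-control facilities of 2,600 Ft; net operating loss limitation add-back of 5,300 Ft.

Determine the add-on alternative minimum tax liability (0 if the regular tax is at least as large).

Regular tax:
  40,000 Ft × 16% = 6,400 Ft
  204,600 Ft × 26% = 53,196 Ft
  → 59,596 Ft

Alternative minimum tax:
  Adjusted income: 244,600 Ft + 2,600 Ft + 5,300 Ft = 252,500 Ft
  Less exemption 31,000 Ft → base 221,500 Ft
  221,500 Ft × 26% = 57,590 Ft

57,590 Ft ≤ 59,596 Ft, so no add-on is due.

0 Ft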